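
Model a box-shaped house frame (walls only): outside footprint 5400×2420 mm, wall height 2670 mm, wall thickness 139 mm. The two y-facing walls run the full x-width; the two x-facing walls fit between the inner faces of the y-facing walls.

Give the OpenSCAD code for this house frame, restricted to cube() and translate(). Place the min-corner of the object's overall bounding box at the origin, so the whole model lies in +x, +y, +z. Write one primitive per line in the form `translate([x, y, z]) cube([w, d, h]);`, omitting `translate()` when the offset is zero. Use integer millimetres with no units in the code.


cube([5400, 139, 2670]);
translate([0, 2281, 0]) cube([5400, 139, 2670]);
translate([0, 139, 0]) cube([139, 2142, 2670]);
translate([5261, 139, 0]) cube([139, 2142, 2670]);


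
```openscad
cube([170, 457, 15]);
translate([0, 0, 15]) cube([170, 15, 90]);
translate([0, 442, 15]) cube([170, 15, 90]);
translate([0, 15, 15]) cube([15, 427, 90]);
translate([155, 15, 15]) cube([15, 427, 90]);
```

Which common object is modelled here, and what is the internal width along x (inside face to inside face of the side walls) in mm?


An open box. The internal width is 140 mm.

A 170×457 base slab with four walls standing on it — an open box. The base is 170 mm wide and the walls are 15 mm thick, so the internal width is 170 − 2 × 15 = 140 mm.


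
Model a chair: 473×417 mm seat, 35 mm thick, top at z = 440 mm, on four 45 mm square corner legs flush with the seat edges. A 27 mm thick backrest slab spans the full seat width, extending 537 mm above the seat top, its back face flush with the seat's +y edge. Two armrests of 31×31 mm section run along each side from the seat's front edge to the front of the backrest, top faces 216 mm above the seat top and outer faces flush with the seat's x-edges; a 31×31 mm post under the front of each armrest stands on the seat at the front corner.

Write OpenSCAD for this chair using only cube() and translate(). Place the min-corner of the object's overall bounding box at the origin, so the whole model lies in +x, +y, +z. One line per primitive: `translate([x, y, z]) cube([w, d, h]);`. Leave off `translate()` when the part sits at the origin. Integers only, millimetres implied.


translate([0, 0, 405]) cube([473, 417, 35]);
cube([45, 45, 405]);
translate([428, 0, 0]) cube([45, 45, 405]);
translate([0, 372, 0]) cube([45, 45, 405]);
translate([428, 372, 0]) cube([45, 45, 405]);
translate([0, 390, 440]) cube([473, 27, 537]);
translate([0, 0, 625]) cube([31, 390, 31]);
translate([442, 0, 625]) cube([31, 390, 31]);
translate([0, 0, 440]) cube([31, 31, 185]);
translate([442, 0, 440]) cube([31, 31, 185]);


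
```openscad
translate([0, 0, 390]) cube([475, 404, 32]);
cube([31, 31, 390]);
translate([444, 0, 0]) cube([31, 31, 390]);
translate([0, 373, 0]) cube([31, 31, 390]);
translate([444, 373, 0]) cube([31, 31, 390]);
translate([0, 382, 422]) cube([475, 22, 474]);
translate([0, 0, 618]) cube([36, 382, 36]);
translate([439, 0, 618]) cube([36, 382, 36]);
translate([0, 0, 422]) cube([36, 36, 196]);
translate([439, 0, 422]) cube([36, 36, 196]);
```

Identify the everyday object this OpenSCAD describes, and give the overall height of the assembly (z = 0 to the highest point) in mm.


A chair. The overall height is 896 mm.

A slab on four corner posts with a tall panel at the back — a chair. The seat slab sits at z = 390 with thickness 32, and the 474 mm backrest starts at the seat top, so the overall height is 390 + 32 + 474 = 896 mm.


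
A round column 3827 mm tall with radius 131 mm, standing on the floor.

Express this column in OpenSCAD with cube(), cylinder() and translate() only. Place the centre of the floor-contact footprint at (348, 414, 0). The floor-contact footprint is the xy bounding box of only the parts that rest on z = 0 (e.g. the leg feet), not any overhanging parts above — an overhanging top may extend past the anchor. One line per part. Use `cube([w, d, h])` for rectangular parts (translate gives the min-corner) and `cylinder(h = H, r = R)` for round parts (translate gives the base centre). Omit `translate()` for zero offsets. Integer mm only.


translate([348, 414, 0]) cylinder(h = 3827, r = 131);


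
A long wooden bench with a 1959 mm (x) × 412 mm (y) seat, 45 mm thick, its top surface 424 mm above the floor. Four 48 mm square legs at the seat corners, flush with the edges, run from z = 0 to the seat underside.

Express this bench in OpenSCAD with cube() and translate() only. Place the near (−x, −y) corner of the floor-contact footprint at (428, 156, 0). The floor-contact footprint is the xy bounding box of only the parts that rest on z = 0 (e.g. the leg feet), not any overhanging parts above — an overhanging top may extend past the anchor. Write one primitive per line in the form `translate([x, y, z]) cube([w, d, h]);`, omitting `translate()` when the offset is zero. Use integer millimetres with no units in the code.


translate([428, 156, 379]) cube([1959, 412, 45]);
translate([428, 156, 0]) cube([48, 48, 379]);
translate([428, 520, 0]) cube([48, 48, 379]);
translate([2339, 156, 0]) cube([48, 48, 379]);
translate([2339, 520, 0]) cube([48, 48, 379]);


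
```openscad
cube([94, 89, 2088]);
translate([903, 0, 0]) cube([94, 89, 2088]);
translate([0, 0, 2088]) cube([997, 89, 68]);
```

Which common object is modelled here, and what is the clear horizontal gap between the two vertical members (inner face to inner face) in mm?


A door frame. The clear opening width is 809 mm.

Two 2088 mm tall posts with a header on top — a door frame. The left jamb is 94 mm wide at x = 0; the right jamb starts at x = 903. The clear opening is 903 − 94 = 809 mm.


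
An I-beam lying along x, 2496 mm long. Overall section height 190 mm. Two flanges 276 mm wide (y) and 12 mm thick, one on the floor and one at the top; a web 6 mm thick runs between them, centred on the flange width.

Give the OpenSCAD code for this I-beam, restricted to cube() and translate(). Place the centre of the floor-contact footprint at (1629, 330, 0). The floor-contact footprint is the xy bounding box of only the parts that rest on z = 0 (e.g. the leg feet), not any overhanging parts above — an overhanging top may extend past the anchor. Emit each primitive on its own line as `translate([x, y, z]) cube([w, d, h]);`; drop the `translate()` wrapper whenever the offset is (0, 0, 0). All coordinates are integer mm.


translate([381, 192, 0]) cube([2496, 276, 12]);
translate([381, 327, 12]) cube([2496, 6, 166]);
translate([381, 192, 178]) cube([2496, 276, 12]);


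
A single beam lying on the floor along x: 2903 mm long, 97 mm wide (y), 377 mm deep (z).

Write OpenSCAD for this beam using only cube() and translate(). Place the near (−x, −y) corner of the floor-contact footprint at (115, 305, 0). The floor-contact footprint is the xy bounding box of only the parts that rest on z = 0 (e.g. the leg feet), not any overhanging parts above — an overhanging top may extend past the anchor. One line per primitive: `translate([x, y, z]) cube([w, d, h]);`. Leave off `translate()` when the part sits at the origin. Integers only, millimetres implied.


translate([115, 305, 0]) cube([2903, 97, 377]);


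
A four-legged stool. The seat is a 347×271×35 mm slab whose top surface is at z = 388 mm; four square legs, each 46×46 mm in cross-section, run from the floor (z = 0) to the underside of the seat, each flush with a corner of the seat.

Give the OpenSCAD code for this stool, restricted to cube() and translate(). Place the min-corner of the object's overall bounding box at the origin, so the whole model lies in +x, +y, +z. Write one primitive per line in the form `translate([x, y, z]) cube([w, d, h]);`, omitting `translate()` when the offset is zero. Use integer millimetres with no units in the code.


translate([0, 0, 353]) cube([347, 271, 35]);
cube([46, 46, 353]);
translate([301, 0, 0]) cube([46, 46, 353]);
translate([0, 225, 0]) cube([46, 46, 353]);
translate([301, 225, 0]) cube([46, 46, 353]);


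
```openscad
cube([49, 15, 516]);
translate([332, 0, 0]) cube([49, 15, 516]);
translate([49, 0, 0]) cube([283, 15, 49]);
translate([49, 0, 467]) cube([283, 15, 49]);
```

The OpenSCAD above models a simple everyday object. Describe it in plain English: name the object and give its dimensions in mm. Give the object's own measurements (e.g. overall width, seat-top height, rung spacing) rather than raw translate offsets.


A rectangular picture frame lying in the x–z plane (depth along y). The opening is 283 mm wide (x) by 418 mm tall (z), surrounded by a border 49 mm wide on all four sides. The frame is 15 mm deep and is made of two full-height vertical stiles with two horizontal rails fitted between them.


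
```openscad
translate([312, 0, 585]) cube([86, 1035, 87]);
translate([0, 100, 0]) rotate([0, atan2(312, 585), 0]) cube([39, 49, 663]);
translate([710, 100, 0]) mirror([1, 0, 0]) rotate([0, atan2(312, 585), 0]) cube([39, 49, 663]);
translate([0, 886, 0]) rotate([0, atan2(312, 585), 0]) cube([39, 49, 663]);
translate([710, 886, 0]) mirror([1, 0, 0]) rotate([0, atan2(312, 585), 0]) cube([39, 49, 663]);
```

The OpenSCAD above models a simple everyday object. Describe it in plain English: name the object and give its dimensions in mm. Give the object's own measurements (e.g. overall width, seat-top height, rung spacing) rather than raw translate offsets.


A sawhorse. A 86×1035×87 mm beam (x, y, z) sits on two A-frame leg pairs. Each pair is two raked legs of 39×49 mm section (49 mm along y) splaying symmetrically in x. Each leg rises 585 mm vertically over 312 mm of horizontal reach and is 663 mm long along its own axis. Every leg's outer bottom edge rests on the floor and its outer top edge meets a bottom edge of the beam — the left legs (tilting toward +x) meet the beam's −x bottom edge, the right legs (their mirror images, tilting toward −x) meet its +x bottom edge — so the leg tops tuck under the beam, the beam's underside is 585 mm above the floor, and the feet are 710 mm apart outside-to-outside with the beam centred between them. The two leg pairs are set in 100 mm from either end of the beam.


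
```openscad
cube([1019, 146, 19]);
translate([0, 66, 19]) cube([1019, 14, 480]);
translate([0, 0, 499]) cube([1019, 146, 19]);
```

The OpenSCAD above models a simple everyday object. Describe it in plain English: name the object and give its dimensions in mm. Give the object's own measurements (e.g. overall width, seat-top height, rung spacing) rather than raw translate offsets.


An I-beam lying along x, 1019 mm long. Overall section height 518 mm. Two flanges 146 mm wide (y) and 19 mm thick, one on the floor and one at the top; a web 14 mm thick runs between them, centred on the flange width.


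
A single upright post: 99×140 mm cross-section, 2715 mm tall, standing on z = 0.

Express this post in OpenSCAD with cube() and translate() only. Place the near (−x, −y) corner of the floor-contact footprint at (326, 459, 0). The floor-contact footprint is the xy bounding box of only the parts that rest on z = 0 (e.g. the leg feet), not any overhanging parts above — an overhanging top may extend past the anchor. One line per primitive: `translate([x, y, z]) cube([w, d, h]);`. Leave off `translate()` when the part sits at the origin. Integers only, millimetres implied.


translate([326, 459, 0]) cube([99, 140, 2715]);


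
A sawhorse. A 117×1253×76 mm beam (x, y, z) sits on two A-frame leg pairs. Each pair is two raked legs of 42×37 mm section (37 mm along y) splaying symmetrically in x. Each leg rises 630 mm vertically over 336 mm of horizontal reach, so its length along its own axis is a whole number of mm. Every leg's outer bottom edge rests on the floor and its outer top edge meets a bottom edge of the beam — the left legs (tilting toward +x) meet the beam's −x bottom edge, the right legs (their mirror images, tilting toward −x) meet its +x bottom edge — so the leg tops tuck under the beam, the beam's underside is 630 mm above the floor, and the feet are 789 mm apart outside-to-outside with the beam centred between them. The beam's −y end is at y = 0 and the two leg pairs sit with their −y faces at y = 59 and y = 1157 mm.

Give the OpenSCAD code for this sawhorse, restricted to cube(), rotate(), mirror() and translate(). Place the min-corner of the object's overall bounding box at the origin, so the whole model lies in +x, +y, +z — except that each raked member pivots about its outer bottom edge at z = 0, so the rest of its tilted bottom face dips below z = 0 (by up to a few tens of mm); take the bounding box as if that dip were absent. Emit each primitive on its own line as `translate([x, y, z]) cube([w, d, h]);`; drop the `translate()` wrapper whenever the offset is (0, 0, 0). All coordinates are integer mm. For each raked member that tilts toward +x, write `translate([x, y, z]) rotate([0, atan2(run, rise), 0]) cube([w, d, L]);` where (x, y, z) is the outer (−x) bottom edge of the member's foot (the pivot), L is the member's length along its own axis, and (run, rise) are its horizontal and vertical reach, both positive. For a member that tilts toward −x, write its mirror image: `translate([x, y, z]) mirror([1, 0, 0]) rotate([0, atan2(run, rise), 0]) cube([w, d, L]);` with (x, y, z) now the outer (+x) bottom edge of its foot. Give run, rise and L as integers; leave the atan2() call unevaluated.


translate([336, 0, 630]) cube([117, 1253, 76]);
translate([0, 59, 0]) rotate([0, atan2(336, 630), 0]) cube([42, 37, 714]);
translate([789, 59, 0]) mirror([1, 0, 0]) rotate([0, atan2(336, 630), 0]) cube([42, 37, 714]);
translate([0, 1157, 0]) rotate([0, atan2(336, 630), 0]) cube([42, 37, 714]);
translate([789, 1157, 0]) mirror([1, 0, 0]) rotate([0, atan2(336, 630), 0]) cube([42, 37, 714]);


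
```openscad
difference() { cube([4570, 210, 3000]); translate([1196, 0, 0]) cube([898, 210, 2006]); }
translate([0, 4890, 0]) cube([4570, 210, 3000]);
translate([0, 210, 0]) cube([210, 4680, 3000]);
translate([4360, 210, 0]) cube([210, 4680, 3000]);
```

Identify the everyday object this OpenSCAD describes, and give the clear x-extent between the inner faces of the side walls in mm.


A single room. The interior width is 4150 mm.

Four walls enclosing a rectangle with a door in the front wall — a room. Outside width 4570 minus two 210 mm walls gives 4150 mm.


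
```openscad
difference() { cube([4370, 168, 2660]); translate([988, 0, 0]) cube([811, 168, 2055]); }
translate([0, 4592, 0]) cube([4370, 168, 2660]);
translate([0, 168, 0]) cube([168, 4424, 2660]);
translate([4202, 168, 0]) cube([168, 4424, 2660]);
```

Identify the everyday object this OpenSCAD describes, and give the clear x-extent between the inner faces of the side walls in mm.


A single room. The interior width is 4034 mm.

Four walls enclosing a rectangle with a door in the front wall — a room. Outside width 4370 minus two 168 mm walls gives 4034 mm.


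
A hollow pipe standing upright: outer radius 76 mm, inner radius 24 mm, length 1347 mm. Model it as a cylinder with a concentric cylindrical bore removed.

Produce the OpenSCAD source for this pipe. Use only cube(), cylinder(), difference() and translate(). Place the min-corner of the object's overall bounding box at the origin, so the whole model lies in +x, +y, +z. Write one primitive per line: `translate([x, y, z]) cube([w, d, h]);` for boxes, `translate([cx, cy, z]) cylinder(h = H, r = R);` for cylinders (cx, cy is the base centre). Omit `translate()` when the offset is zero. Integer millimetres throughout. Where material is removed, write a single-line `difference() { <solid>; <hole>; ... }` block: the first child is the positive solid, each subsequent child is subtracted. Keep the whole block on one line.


difference() { translate([76, 76, 0]) cylinder(h = 1347, r = 76); translate([76, 76, 0]) cylinder(h = 1347, r = 24); }


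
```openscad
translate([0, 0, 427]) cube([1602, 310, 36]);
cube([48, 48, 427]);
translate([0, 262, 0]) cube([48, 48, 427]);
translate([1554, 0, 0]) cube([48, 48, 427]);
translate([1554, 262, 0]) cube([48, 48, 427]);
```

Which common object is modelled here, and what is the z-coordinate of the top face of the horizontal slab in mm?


A bench. The seat-top height is 463 mm.

A long slab on four corner posts — a bench. The slab sits at z = 427 with thickness 36, so the top is 427 + 36 = 463 mm.


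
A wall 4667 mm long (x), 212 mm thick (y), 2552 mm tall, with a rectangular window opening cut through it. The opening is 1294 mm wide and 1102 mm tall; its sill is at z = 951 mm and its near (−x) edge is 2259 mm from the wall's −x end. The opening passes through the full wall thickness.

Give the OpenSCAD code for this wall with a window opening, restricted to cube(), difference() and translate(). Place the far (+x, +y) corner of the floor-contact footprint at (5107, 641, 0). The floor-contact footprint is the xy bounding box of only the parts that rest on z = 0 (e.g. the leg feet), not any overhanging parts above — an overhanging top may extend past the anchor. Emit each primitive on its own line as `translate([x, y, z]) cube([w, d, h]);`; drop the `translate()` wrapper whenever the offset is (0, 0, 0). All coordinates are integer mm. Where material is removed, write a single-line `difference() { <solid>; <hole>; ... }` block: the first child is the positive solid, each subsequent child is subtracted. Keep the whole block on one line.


difference() { translate([440, 429, 0]) cube([4667, 212, 2552]); translate([2699, 429, 951]) cube([1294, 212, 1102]); }


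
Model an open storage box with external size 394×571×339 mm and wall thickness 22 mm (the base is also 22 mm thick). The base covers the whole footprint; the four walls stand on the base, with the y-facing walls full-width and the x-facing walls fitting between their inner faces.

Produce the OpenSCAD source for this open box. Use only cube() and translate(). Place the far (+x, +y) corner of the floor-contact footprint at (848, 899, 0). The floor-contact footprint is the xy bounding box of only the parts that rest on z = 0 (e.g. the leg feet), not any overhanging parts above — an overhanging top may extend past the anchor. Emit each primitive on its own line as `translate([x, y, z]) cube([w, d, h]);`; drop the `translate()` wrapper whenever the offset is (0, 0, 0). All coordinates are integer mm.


translate([454, 328, 0]) cube([394, 571, 22]);
translate([454, 328, 22]) cube([394, 22, 317]);
translate([454, 877, 22]) cube([394, 22, 317]);
translate([454, 350, 22]) cube([22, 527, 317]);
translate([826, 350, 22]) cube([22, 527, 317]);


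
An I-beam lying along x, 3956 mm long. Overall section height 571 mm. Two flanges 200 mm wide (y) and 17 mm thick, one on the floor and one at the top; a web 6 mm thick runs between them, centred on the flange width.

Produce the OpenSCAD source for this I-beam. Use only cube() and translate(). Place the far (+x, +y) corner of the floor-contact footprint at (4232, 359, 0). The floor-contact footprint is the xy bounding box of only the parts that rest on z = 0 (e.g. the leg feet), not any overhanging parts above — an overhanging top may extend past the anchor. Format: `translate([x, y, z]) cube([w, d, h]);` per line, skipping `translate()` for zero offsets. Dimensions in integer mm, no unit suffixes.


translate([276, 159, 0]) cube([3956, 200, 17]);
translate([276, 256, 17]) cube([3956, 6, 537]);
translate([276, 159, 554]) cube([3956, 200, 17]);


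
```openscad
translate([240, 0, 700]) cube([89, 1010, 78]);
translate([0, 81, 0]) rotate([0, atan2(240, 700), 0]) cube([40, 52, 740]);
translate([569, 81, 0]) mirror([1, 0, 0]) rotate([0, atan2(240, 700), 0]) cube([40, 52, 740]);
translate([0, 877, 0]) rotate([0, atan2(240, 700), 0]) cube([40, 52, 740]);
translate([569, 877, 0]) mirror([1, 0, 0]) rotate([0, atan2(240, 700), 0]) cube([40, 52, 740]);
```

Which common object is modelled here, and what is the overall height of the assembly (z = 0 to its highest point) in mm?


A sawhorse. The overall height is 778 mm.

A beam across two mirrored pairs of raked legs — a sawhorse. The beam's underside is at z = 700 (matching the legs' vertical rise in atan2(240, 700)) and the beam is 78 mm tall, so its top is at 700 + 78 = 778 mm. The raked legs top out at the beam's underside, so that is the highest point.


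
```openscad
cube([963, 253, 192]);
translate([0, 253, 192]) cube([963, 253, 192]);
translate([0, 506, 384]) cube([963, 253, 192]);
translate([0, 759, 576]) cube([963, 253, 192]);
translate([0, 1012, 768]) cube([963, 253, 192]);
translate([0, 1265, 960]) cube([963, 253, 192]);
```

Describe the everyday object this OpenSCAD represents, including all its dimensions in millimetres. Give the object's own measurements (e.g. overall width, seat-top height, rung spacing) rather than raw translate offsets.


A straight staircase of 6 solid steps. Each step is 963 mm wide (x), 253 mm deep (y, the going) and 192 mm tall (the rise). The first step rests on the floor; each subsequent step sits one going further in +y and one rise higher in +z, directly behind and above the previous step with no overlap.


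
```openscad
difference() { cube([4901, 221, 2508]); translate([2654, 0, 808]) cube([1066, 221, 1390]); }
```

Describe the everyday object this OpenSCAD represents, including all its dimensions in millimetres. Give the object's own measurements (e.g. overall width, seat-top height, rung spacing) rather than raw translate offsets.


A wall 4901 mm long (x), 221 mm thick (y), 2508 mm tall, with a rectangular window opening cut through it. The opening is 1066 mm wide and 1390 mm tall; its sill is at z = 808 mm and its near (−x) edge is 2654 mm from the wall's −x end. The opening passes through the full wall thickness.


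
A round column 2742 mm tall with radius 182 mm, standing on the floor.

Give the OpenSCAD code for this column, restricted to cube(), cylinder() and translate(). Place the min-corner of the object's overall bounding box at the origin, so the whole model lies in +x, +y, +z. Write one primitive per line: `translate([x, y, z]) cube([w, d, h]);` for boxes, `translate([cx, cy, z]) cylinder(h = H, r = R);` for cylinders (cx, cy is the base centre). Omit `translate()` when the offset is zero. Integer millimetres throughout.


translate([182, 182, 0]) cylinder(h = 2742, r = 182);


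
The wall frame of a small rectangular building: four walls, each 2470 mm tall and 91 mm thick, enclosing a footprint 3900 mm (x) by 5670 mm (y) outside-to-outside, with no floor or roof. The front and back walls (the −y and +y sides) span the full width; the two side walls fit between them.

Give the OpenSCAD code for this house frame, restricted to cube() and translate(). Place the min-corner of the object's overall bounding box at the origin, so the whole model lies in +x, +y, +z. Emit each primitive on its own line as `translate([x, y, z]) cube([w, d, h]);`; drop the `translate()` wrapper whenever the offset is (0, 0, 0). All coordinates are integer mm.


cube([3900, 91, 2470]);
translate([0, 5579, 0]) cube([3900, 91, 2470]);
translate([0, 91, 0]) cube([91, 5488, 2470]);
translate([3809, 91, 0]) cube([91, 5488, 2470]);


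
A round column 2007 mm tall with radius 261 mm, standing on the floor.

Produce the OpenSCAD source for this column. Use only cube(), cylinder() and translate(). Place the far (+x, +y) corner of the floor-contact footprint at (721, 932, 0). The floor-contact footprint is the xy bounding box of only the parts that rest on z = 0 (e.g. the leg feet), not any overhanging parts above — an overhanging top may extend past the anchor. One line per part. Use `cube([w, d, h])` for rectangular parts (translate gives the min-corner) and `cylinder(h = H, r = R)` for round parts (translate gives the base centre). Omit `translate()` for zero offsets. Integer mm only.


translate([460, 671, 0]) cylinder(h = 2007, r = 261);


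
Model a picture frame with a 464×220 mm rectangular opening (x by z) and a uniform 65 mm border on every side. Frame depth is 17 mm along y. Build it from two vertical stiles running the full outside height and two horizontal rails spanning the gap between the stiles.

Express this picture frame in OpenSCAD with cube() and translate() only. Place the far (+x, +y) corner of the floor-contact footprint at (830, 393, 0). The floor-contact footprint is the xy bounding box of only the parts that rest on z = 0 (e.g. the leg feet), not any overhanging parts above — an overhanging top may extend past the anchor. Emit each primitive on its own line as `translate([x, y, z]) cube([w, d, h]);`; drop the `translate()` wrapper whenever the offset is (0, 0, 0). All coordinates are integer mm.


translate([236, 376, 0]) cube([65, 17, 350]);
translate([765, 376, 0]) cube([65, 17, 350]);
translate([301, 376, 0]) cube([464, 17, 65]);
translate([301, 376, 285]) cube([464, 17, 65]);


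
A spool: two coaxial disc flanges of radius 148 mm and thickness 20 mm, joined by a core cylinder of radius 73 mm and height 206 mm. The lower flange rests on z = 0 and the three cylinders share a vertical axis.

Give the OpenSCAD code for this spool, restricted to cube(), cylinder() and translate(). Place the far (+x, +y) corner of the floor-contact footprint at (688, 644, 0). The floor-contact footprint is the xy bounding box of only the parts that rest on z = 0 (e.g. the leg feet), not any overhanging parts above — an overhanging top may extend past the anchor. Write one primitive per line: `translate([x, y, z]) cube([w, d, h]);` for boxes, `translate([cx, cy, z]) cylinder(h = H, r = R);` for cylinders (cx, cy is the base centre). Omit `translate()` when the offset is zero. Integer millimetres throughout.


translate([540, 496, 0]) cylinder(h = 20, r = 148);
translate([540, 496, 20]) cylinder(h = 206, r = 73);
translate([540, 496, 226]) cylinder(h = 20, r = 148);


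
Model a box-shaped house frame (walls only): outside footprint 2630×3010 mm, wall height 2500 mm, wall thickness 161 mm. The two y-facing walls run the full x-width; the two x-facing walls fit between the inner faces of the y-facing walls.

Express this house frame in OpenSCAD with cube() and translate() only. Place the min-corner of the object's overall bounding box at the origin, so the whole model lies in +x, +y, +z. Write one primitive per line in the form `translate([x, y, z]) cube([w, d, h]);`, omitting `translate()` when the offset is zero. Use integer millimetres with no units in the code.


cube([2630, 161, 2500]);
translate([0, 2849, 0]) cube([2630, 161, 2500]);
translate([0, 161, 0]) cube([161, 2688, 2500]);
translate([2469, 161, 0]) cube([161, 2688, 2500]);


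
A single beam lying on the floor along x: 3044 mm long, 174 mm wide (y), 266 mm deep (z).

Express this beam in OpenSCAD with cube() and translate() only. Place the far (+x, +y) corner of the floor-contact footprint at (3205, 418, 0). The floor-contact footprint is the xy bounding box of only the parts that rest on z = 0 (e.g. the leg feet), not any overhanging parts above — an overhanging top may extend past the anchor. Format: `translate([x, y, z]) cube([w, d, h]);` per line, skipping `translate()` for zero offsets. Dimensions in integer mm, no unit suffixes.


translate([161, 244, 0]) cube([3044, 174, 266]);


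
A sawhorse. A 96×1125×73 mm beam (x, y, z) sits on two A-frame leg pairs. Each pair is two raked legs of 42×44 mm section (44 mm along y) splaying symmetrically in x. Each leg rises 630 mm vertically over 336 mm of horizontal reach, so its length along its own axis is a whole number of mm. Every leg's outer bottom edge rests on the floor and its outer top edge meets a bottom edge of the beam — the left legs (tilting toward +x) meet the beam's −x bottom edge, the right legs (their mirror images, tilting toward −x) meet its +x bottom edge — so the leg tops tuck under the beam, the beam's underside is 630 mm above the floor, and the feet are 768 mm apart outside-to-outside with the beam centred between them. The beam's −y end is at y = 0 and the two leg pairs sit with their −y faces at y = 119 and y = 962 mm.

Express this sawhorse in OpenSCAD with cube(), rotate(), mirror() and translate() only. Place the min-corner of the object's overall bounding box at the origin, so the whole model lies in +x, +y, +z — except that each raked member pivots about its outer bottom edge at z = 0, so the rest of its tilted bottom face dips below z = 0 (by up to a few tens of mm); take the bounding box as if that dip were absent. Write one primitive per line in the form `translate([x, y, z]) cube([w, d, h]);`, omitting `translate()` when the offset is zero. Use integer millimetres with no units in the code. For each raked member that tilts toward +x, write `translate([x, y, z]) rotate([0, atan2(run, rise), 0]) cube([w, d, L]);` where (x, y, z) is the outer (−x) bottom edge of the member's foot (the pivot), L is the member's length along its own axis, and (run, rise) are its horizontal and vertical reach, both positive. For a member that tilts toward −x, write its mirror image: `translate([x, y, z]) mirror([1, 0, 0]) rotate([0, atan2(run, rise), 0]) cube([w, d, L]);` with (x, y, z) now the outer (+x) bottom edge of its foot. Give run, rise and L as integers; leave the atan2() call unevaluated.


// leg length = √(336² + 630²) = 714
// right-leg outer foot x = 2·336 + 96 = 768
// beam min-corner = (336, 0, 630)
translate([336, 0, 630]) cube([96, 1125, 73]);
translate([0, 119, 0]) rotate([0, atan2(336, 630), 0]) cube([42, 44, 714]);
translate([768, 119, 0]) mirror([1, 0, 0]) rotate([0, atan2(336, 630), 0]) cube([42, 44, 714]);
translate([0, 962, 0]) rotate([0, atan2(336, 630), 0]) cube([42, 44, 714]);
translate([768, 962, 0]) mirror([1, 0, 0]) rotate([0, atan2(336, 630), 0]) cube([42, 44, 714]);


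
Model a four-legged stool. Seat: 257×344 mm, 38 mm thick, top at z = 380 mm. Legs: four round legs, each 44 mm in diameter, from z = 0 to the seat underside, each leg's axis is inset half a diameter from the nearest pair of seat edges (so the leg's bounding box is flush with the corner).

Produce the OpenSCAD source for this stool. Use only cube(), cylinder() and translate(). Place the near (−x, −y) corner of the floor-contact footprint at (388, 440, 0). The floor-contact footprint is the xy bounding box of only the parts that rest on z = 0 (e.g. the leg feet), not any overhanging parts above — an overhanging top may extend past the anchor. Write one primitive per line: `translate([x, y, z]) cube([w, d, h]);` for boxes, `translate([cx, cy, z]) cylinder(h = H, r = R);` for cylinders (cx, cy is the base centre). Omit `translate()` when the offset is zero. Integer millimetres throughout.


// leg_h = 380 - 38 = 342
translate([388, 440, 342]) cube([257, 344, 38]);
translate([410, 462, 0]) cylinder(h = 342, r = 22);
translate([623, 462, 0]) cylinder(h = 342, r = 22);
translate([410, 762, 0]) cylinder(h = 342, r = 22);
translate([623, 762, 0]) cylinder(h = 342, r = 22);


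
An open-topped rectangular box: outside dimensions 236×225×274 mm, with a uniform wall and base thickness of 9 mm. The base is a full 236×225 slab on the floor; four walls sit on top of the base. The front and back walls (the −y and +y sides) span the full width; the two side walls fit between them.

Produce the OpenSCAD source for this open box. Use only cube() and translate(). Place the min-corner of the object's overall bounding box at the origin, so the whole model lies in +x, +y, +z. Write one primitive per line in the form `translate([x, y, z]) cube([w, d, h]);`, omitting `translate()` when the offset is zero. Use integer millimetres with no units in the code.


cube([236, 225, 9]);
translate([0, 0, 9]) cube([236, 9, 265]);
translate([0, 216, 9]) cube([236, 9, 265]);
translate([0, 9, 9]) cube([9, 207, 265]);
translate([227, 9, 9]) cube([9, 207, 265]);


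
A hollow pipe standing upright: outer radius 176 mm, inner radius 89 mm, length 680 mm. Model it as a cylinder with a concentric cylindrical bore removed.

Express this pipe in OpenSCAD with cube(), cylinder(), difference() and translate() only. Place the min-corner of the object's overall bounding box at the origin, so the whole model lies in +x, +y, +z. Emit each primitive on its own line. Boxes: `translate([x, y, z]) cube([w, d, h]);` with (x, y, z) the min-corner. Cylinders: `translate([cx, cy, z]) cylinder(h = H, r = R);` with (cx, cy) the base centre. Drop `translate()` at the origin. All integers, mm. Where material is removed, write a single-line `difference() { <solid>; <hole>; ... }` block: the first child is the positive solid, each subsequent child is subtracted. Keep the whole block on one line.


difference() { translate([176, 176, 0]) cylinder(h = 680, r = 176); translate([176, 176, 0]) cylinder(h = 680, r = 89); }


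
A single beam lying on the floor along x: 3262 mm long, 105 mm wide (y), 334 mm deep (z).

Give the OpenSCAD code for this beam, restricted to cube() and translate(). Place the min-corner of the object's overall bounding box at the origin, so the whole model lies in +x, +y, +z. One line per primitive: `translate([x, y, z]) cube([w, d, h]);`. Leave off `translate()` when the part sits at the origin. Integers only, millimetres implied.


cube([3262, 105, 334]);


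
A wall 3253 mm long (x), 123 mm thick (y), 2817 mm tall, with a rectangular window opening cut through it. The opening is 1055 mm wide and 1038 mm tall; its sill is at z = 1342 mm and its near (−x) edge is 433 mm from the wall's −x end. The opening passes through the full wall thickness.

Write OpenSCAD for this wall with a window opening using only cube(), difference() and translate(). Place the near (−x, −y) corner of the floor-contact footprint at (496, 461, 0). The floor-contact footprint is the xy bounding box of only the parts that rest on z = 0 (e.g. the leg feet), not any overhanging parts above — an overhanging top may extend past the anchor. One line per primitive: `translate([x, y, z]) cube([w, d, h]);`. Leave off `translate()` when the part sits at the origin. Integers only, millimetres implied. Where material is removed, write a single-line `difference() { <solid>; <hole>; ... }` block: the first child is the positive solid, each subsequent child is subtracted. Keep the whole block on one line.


difference() { translate([496, 461, 0]) cube([3253, 123, 2817]); translate([929, 461, 1342]) cube([1055, 123, 1038]); }


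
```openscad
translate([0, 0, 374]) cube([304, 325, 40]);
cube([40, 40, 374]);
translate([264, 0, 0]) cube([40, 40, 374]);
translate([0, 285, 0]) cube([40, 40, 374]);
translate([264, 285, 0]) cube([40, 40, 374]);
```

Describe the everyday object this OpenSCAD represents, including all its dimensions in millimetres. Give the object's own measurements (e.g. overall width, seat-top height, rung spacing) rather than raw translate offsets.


A simple wooden stool: a rectangular seat 304 mm (x) by 325 mm (y), 40 mm thick, top face at z = 414 mm, on four square legs, each 40×40 mm in cross-section. The legs rest on z = 0, each flush with a corner of the seat.


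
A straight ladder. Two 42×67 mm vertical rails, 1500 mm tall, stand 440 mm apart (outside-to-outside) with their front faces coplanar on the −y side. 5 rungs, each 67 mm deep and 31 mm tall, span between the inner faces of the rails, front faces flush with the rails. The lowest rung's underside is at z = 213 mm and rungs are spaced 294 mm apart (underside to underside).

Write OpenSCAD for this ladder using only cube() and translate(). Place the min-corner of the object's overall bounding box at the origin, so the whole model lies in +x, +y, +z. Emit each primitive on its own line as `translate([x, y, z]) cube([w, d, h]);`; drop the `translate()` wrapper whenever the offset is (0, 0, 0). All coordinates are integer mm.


cube([42, 67, 1500]);
translate([398, 0, 0]) cube([42, 67, 1500]);
translate([42, 0, 213]) cube([356, 67, 31]);
translate([42, 0, 507]) cube([356, 67, 31]);
translate([42, 0, 801]) cube([356, 67, 31]);
translate([42, 0, 1095]) cube([356, 67, 31]);
translate([42, 0, 1389]) cube([356, 67, 31]);


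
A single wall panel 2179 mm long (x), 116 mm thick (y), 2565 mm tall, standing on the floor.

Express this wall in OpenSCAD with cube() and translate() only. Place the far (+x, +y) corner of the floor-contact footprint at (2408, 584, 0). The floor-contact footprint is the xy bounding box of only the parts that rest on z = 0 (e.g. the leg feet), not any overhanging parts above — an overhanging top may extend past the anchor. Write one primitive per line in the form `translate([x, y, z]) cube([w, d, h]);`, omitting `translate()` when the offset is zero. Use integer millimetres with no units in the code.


translate([229, 468, 0]) cube([2179, 116, 2565]);


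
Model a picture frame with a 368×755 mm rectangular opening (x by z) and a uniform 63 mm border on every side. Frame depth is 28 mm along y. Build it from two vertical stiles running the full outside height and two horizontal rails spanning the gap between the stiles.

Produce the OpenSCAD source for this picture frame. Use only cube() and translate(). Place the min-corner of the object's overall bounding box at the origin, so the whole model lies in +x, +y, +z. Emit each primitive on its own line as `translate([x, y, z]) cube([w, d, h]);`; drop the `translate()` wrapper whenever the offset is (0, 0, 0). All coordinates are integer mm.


cube([63, 28, 881]);
translate([431, 0, 0]) cube([63, 28, 881]);
translate([63, 0, 0]) cube([368, 28, 63]);
translate([63, 0, 818]) cube([368, 28, 63]);


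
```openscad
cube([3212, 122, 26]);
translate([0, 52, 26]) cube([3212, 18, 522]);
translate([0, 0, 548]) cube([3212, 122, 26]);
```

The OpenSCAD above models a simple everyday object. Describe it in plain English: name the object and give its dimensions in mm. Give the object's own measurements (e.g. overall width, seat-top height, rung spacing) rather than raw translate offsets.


An I-beam lying along x, 3212 mm long. Overall section height 574 mm. Two flanges 122 mm wide (y) and 26 mm thick, one on the floor and one at the top; a web 18 mm thick runs between them, centred on the flange width.


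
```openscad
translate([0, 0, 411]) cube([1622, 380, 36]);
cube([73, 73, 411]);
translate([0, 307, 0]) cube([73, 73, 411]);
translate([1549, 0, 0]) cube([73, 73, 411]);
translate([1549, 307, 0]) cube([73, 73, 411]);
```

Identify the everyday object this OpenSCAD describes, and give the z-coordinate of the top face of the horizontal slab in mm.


A bench. The seat-top height is 447 mm.

A long slab on four corner posts — a bench. The slab sits at z = 411 with thickness 36, so the top is 411 + 36 = 447 mm.


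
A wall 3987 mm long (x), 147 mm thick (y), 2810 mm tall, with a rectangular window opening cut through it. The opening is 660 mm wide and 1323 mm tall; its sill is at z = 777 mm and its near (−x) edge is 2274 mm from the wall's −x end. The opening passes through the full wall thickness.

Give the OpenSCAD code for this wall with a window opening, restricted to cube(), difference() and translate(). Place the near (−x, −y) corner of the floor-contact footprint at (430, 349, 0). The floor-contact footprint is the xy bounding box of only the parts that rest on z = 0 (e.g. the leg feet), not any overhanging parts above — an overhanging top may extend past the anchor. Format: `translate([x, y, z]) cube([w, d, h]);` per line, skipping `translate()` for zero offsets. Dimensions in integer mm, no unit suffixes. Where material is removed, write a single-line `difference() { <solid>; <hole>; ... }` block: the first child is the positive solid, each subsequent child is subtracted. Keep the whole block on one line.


difference() { translate([430, 349, 0]) cube([3987, 147, 2810]); translate([2704, 349, 777]) cube([660, 147, 1323]); }


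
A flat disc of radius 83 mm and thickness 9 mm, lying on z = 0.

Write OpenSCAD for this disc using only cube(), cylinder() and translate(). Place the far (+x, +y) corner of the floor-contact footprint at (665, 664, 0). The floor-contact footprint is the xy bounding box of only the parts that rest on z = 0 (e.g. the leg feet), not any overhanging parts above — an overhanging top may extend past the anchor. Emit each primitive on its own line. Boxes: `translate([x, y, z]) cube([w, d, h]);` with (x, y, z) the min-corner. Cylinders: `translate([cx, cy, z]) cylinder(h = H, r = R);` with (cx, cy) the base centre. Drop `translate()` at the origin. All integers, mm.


translate([582, 581, 0]) cylinder(h = 9, r = 83);
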